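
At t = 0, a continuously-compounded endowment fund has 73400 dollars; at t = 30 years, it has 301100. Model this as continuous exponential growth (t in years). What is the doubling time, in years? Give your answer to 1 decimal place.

r = ln(301100/73400) / 30 = ln(4.10218) / 30 ≈ 0.047051 per year
doubling time = ln 2 / |r| = 0.69315 / 0.047051

doubling time ≈ 14.7 years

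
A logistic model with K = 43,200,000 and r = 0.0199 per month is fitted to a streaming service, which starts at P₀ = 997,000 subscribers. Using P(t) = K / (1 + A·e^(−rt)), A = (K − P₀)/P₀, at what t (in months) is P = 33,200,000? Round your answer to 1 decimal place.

A = (43200000 − 997000)/997000 = 42.32999
33200000 = 43200000/(1 + 42.32999·e^(−0.0199t)) → 1 + 42.32999·e^(−0.0199t) = 1.3012
e^(−0.0199t) = 0.007116 → t = ln(140.53557)/0.0199 = 4.94546/0.0199

t ≈ 248.5 months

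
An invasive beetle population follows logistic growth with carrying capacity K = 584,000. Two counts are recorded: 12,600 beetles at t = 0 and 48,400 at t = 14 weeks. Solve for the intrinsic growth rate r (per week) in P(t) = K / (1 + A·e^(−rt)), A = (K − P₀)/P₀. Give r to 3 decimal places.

A = (584000 − 12600)/12600 = 45.34921
48400 = 584000/(1 + 45.34921·e^(−r·14)) → e^(−14r) = (12.06612 − 1)/45.34921 = 0.24402
r = −ln(0.24402)/14 = 1.4105/14

r ≈ 0.101 per week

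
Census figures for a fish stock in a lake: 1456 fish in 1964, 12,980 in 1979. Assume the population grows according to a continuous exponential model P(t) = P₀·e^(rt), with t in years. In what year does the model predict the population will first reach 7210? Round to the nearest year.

r = ln(12980/1456) / 15 = 2.18772/15 ≈ 0.145848 per year
t = ln(7210/1456) / r = 1.59978/0.145848 ≈ 10.97 years after 1964

year 1975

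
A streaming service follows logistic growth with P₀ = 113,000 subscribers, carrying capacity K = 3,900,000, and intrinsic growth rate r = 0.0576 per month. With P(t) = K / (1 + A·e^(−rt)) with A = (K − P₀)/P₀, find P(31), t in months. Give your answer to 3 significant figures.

A = (3900000 − 113000)/113000 = 33.51327
P(31) = 3900000 / (1 + 33.51327·e^(−0.0576·31)) = 3900000 / (1 + 33.51327·0.167696)
= 3900000 / 6.62006 ≈ 589118.89

≈ 589,000 subscribers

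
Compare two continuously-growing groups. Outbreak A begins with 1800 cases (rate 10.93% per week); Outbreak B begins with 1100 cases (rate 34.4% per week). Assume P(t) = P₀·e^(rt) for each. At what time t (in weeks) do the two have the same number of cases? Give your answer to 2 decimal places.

1800·e^(0.1093t) = 1100·e^(0.344t)
1800/1100 = e^((0.344 − 0.1093)t) → ln(1.63636) = 0.2347·t
t = 0.49248 / 0.2347

t ≈ 2.10 weeks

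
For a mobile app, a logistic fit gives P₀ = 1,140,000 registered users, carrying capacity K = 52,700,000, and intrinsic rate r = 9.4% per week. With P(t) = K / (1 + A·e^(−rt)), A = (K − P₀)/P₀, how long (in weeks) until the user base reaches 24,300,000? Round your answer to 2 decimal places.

A = (52700000 − 1140000)/1140000 = 45.22807
24300000 = 52700000/(1 + 45.22807·e^(−0.094t)) → 1 + 45.22807·e^(−0.094t) = 2.16872
e^(−0.094t) = 0.025841 → t = ln(38.69867)/0.094 = 3.65581/0.094

t ≈ 38.89 weeks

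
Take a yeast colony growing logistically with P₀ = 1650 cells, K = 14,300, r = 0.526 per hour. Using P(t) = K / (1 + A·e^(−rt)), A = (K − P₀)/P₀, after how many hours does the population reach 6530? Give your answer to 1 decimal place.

A = (14300 − 1650)/1650 = 7.66667
6530 = 14300/(1 + 7.66667·e^(−0.526t)) → 1 + 7.66667·e^(−0.526t) = 2.18989
e^(−0.526t) = 0.155203 → t = ln(6.44316)/0.526 = 1.86302/0.526

t ≈ 3.5 hours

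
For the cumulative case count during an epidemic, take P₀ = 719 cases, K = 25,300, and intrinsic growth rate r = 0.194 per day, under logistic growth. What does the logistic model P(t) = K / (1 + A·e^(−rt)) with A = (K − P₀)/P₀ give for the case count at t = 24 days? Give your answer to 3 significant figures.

≈ 19,100 cases

A = (25300 − 719)/719 = 34.18776
P(24) = 25300 / (1 + 34.18776·e^(−0.194·24)) = 25300 / (1 + 34.18776·0.009504)
= 25300 / 1.32493 ≈ 19095.29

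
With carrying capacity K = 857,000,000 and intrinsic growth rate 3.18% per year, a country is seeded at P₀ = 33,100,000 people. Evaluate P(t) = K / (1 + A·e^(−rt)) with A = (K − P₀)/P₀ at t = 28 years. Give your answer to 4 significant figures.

A = (857000000 − 33100000)/33100000 = 24.89124
P(28) = 857000000 / (1 + 24.89124·e^(−0.0318·28)) = 857000000 / (1 + 24.89124·0.410492)
= 857000000 / 11.21764 ≈ 76397514.15

≈ 76,400,000 people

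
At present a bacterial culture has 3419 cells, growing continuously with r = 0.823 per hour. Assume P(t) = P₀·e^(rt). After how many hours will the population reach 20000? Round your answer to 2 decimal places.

20000 = 3419 · e^(0.823·t)
t = ln(20000/3419) / 0.823 = ln(5.84966) / 0.823 = 1.76638 / 0.823

t ≈ 2.15 hours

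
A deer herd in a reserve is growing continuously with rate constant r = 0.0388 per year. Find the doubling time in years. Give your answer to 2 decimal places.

doubling time ≈ 17.86 years

doubling time = ln(2) / |r| = 0.69315 / 0.0388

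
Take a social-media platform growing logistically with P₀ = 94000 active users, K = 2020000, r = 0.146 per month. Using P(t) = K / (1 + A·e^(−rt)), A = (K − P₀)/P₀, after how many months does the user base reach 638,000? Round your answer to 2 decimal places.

t ≈ 15.39 months

A = (2020000 − 94000)/94000 = 20.48936
638000 = 2020000/(1 + 20.48936·e^(−0.146t)) → 1 + 20.48936·e^(−0.146t) = 3.16614
e^(−0.146t) = 0.10572 → t = ln(9.45891)/0.146 = 2.24696/0.146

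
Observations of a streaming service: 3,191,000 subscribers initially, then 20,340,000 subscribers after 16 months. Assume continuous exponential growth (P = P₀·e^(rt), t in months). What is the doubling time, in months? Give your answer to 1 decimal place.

r = ln(20340000/3191000) / 16 = ln(6.37418) / 16 ≈ 0.115766 per month
doubling time = ln 2 / |r| = 0.69315 / 0.115766

doubling time ≈ 6.0 months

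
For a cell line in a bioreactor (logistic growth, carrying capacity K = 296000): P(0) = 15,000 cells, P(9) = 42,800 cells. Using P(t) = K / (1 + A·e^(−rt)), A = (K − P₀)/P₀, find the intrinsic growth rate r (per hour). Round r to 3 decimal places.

r ≈ 0.128 per hour

A = (296000 − 15000)/15000 = 18.73333
42800 = 296000/(1 + 18.73333·e^(−r·9)) → e^(−9r) = (6.91589 − 1)/18.73333 = 0.315795
r = −ln(0.315795)/9 = 1.15266/9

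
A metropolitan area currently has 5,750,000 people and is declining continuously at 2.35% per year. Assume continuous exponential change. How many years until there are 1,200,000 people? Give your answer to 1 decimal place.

1200000 = 5750000 · e^(-0.0235·t)
t = ln(1200000/5750000) / -0.0235 = ln(0.2087) / -0.0235 = -1.56688 / -0.0235

t ≈ 66.7 years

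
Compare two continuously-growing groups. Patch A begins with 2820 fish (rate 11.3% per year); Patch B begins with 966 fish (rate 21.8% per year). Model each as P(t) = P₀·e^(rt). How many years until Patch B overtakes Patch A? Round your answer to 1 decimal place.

t ≈ 10.2 years

2820·e^(0.113t) = 966·e^(0.218t)
2820/966 = e^((0.218 − 0.113)t) → ln(2.91925) = 0.105·t
t = 1.07133 / 0.105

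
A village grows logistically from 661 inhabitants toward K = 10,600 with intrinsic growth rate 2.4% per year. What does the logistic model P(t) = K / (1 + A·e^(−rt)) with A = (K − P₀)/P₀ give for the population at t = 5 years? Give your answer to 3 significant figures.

≈ 739 inhabitants

A = (10600 − 661)/661 = 15.03631
P(5) = 10600 / (1 + 15.03631·e^(−0.024·5)) = 10600 / (1 + 15.03631·0.88692)
= 10600 / 14.33601 ≈ 739.4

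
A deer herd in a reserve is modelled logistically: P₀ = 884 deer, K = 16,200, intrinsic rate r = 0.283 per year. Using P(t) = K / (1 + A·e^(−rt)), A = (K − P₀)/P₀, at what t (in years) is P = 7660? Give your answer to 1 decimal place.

t ≈ 9.7 years

A = (16200 − 884)/884 = 17.32579
7660 = 16200/(1 + 17.32579·e^(−0.283t)) → 1 + 17.32579·e^(−0.283t) = 2.11488
e^(−0.283t) = 0.064348 → t = ln(15.54046)/0.283 = 2.74345/0.283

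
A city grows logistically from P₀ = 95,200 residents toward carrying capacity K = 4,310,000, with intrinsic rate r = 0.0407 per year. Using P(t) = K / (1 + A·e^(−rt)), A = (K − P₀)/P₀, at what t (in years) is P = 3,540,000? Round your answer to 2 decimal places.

A = (4310000 − 95200)/95200 = 44.27311
3540000 = 4310000/(1 + 44.27311·e^(−0.0407t)) → 1 + 44.27311·e^(−0.0407t) = 1.21751
e^(−0.0407t) = 0.004913 → t = ln(203.54131)/0.0407 = 5.31587/0.0407

t ≈ 130.61 years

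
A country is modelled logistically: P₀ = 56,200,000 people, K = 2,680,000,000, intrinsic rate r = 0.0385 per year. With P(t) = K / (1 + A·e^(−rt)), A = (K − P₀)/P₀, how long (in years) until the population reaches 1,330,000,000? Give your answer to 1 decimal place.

t ≈ 99.4 years

A = (2680000000 − 56200000)/56200000 = 46.68683
1330000000 = 2680000000/(1 + 46.68683·e^(−0.0385t)) → 1 + 46.68683·e^(−0.0385t) = 2.01504
e^(−0.0385t) = 0.021741 → t = ln(45.99518)/0.0385 = 3.82854/0.0385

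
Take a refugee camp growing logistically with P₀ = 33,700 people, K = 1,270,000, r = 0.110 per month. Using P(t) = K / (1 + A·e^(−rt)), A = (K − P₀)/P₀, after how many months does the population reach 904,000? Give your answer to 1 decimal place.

A = (1270000 − 33700)/33700 = 36.68546
904000 = 1270000/(1 + 36.68546·e^(−0.11t)) → 1 + 36.68546·e^(−0.11t) = 1.40487
e^(−0.11t) = 0.011036 → t = ln(90.61108)/0.11 = 4.50658/0.11

t ≈ 41.0 months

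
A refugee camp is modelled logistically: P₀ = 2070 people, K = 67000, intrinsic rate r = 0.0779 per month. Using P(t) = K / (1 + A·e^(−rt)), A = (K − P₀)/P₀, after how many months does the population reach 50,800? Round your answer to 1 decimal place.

A = (67000 − 2070)/2070 = 31.36715
50800 = 67000/(1 + 31.36715·e^(−0.0779t)) → 1 + 31.36715·e^(−0.0779t) = 1.3189
e^(−0.0779t) = 0.010167 → t = ln(98.36119)/0.0779 = 4.58865/0.0779

t ≈ 58.9 months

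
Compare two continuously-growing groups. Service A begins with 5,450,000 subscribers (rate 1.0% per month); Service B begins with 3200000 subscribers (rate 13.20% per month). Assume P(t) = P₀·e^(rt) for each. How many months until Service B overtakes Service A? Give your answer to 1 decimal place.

5450000·e^(0.01t) = 3200000·e^(0.132t)
5450000/3200000 = e^((0.132 − 0.01)t) → ln(1.70312) = 0.122·t
t = 0.53246 / 0.122

t ≈ 4.4 months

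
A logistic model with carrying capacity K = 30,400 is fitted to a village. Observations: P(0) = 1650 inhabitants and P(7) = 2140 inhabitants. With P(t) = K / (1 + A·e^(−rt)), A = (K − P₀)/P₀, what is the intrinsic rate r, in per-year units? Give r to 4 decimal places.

A = (30400 − 1650)/1650 = 17.42424
2140 = 30400/(1 + 17.42424·e^(−r·7)) → e^(−7r) = (14.20561 − 1)/17.42424 = 0.757887
r = −ln(0.757887)/7 = 0.27722/7

r ≈ 0.0396 per year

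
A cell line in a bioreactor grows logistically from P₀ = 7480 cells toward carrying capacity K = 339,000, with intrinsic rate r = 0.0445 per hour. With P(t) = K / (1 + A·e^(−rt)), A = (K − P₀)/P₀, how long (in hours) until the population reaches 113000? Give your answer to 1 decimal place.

A = (339000 − 7480)/7480 = 44.32086
113000 = 339000/(1 + 44.32086·e^(−0.0445t)) → 1 + 44.32086·e^(−0.0445t) = 3
e^(−0.0445t) = 0.045125 → t = ln(22.16043)/0.0445 = 3.09831/0.0445

t ≈ 69.6 hours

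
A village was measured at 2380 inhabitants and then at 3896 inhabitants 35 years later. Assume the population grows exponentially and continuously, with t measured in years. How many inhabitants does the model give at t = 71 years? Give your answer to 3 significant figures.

≈ 6,470 inhabitants

r = ln(3896/2380) / 35 ≈ 0.014081 per year
P(71) = 2380 · e^(0.014081·71) = 2380 · 2.71769 ≈ 6468.1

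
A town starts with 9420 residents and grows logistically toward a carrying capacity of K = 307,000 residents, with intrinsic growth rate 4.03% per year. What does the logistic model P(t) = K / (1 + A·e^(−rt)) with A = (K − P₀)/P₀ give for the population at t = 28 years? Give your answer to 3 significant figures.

A = (307000 − 9420)/9420 = 31.59023
P(28) = 307000 / (1 + 31.59023·e^(−0.0403·28)) = 307000 / (1 + 31.59023·0.323551)
= 307000 / 11.22104 ≈ 27359.33

≈ 27,400 residents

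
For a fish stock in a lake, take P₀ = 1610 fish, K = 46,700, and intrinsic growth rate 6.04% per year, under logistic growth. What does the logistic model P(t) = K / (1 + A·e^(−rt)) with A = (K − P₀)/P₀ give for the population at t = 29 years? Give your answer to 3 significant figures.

A = (46700 − 1610)/1610 = 28.00621
P(29) = 46700 / (1 + 28.00621·e^(−0.0604·29)) = 46700 / (1 + 28.00621·0.173496)
= 46700 / 5.85897 ≈ 7970.69

≈ 7,970 fish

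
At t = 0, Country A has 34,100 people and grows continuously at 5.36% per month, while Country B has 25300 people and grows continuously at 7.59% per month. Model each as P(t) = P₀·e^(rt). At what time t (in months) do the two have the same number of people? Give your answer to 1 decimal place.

34100·e^(0.0536t) = 25300·e^(0.0759t)
34100/25300 = e^((0.0759 − 0.0536)t) → ln(1.34783) = 0.0223·t
t = 0.29849 / 0.0223

t ≈ 13.4 months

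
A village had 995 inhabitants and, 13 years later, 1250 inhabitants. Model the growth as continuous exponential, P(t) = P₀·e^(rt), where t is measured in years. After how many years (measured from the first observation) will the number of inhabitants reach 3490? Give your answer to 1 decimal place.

r = ln(1250/995) / 13 ≈ 0.01755 per year
t = ln(3490/995) / r = 1.25491 / 0.01755 ≈ 71.503

t ≈ 71.5 years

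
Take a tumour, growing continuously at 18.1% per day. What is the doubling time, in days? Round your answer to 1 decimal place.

doubling time ≈ 3.8 days

doubling time = ln(2) / |r| = 0.69315 / 0.181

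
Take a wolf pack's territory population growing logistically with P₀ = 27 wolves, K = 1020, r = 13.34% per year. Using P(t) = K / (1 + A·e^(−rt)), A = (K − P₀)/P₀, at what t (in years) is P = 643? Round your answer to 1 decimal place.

t ≈ 31.0 years

A = (1020 − 27)/27 = 36.77778
643 = 1020/(1 + 36.77778·e^(−0.1334t)) → 1 + 36.77778·e^(−0.1334t) = 1.58631
e^(−0.1334t) = 0.015942 → t = ln(62.72709)/0.1334 = 4.13879/0.1334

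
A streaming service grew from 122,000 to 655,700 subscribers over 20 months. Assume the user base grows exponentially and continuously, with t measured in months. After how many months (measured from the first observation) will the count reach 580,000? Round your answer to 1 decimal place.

r = ln(655700/122000) / 20 ≈ 0.084084 per month
t = ln(580000/122000) / r = 1.55901 / 0.084084 ≈ 18.541

t ≈ 18.5 months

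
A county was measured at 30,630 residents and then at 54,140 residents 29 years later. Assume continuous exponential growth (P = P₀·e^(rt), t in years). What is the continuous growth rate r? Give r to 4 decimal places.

54140 = 30630 · e^(r·29)
e^(29r) = 54140/30630 = 1.76755
r = ln(1.76755) / 29 = 0.56959 / 29

r ≈ 0.0196 per year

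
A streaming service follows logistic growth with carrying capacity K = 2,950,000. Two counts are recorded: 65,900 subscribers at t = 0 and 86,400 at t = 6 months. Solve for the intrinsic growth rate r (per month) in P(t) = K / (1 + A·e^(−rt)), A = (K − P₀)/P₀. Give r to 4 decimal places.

r ≈ 0.0463 per month

A = (2950000 − 65900)/65900 = 43.7648
86400 = 2950000/(1 + 43.7648·e^(−r·6)) → e^(−6r) = (34.14352 − 1)/43.7648 = 0.75731
r = −ln(0.75731)/6 = 0.27798/6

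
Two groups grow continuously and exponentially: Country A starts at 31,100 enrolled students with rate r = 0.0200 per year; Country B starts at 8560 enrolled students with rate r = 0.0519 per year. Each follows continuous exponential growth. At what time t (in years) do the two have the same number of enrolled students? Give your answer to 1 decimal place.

t ≈ 40.4 years

31100·e^(0.02t) = 8560·e^(0.0519t)
31100/8560 = e^((0.0519 − 0.02)t) → ln(3.63318) = 0.0319·t
t = 1.29011 / 0.0319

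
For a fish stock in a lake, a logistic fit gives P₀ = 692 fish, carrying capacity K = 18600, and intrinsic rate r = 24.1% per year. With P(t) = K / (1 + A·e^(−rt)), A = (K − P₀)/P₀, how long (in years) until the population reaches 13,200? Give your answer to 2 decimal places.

A = (18600 − 692)/692 = 25.87861
13200 = 18600/(1 + 25.87861·e^(−0.241t)) → 1 + 25.87861·e^(−0.241t) = 1.40909
e^(−0.241t) = 0.015808 → t = ln(63.25883)/0.241 = 4.14723/0.241

t ≈ 17.21 years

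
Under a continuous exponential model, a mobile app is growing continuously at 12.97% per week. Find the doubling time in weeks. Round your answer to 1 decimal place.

doubling time = ln(2) / |r| = 0.69315 / 0.1297

doubling time ≈ 5.3 weeks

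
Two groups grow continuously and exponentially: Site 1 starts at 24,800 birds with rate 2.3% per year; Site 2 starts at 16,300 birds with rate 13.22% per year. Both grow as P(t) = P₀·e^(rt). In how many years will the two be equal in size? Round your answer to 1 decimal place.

t ≈ 3.8 years

24800·e^(0.023t) = 16300·e^(0.1322t)
24800/16300 = e^((0.1322 − 0.023)t) → ln(1.52147) = 0.1092·t
t = 0.41968 / 0.1092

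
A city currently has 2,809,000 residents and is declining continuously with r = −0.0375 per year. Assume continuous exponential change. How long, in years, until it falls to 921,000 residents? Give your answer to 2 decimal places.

921000 = 2809000 · e^(-0.0375·t)
t = ln(921000/2809000) / -0.0375 = ln(0.32787) / -0.0375 = -1.11512 / -0.0375

t ≈ 29.74 years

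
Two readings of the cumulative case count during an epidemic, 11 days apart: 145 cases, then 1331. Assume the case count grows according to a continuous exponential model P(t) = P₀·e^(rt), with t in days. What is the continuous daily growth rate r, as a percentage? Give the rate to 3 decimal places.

1331 = 145 · e^(r·11)
e^(11r) = 1331/145 = 9.17931
r = ln(9.17931) / 11 = 2.21695 / 11

r ≈ 20.154% per day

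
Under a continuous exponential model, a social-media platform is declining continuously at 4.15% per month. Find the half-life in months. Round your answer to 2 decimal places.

half-life = ln(2) / |r| = 0.69315 / 0.0415

half-life ≈ 16.70 months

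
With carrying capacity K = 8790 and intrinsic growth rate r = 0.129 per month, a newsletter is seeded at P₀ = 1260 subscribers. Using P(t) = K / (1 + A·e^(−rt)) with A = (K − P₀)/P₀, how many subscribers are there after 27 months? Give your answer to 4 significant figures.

A = (8790 − 1260)/1260 = 5.97619
P(27) = 8790 / (1 + 5.97619·e^(−0.129·27)) = 8790 / (1 + 5.97619·0.030715)
= 8790 / 1.18356 ≈ 7426.75

≈ 7,427 subscribers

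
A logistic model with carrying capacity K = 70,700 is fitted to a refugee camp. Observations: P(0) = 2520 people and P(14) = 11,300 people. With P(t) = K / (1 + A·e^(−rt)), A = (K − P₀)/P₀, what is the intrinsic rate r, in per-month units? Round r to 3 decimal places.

r ≈ 0.117 per month

A = (70700 − 2520)/2520 = 27.05556
11300 = 70700/(1 + 27.05556·e^(−r·14)) → e^(−14r) = (6.25664 − 1)/27.05556 = 0.19429
r = −ln(0.19429)/14 = 1.6384/14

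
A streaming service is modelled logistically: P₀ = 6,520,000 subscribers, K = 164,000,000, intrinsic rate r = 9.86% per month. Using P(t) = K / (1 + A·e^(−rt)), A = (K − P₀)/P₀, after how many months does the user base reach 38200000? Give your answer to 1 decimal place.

t ≈ 20.2 months

A = (164000000 − 6520000)/6520000 = 24.15337
38200000 = 164000000/(1 + 24.15337·e^(−0.0986t)) → 1 + 24.15337·e^(−0.0986t) = 4.29319
e^(−0.0986t) = 0.136345 → t = ln(7.33433)/0.0986 = 1.99257/0.0986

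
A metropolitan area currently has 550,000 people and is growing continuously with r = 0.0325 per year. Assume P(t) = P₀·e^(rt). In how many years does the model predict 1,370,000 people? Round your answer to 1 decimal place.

1370000 = 550000 · e^(0.0325·t)
t = ln(1370000/550000) / 0.0325 = ln(2.49091) / 0.0325 = 0.91265 / 0.0325

t ≈ 28.1 years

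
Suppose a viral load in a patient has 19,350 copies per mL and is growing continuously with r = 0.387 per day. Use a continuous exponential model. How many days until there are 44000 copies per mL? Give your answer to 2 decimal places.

t ≈ 2.12 days

44000 = 19350 · e^(0.387·t)
t = ln(44000/19350) / 0.387 = ln(2.2739) / 0.387 = 0.8215 / 0.387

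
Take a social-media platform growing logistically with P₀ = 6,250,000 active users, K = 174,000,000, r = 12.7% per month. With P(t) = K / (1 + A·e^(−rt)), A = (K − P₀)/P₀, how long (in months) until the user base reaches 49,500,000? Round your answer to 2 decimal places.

A = (174000000 − 6250000)/6250000 = 26.84
49500000 = 174000000/(1 + 26.84·e^(−0.127t)) → 1 + 26.84·e^(−0.127t) = 3.51515
e^(−0.127t) = 0.093709 → t = ln(10.67133)/0.127 = 2.36756/0.127

t ≈ 18.64 months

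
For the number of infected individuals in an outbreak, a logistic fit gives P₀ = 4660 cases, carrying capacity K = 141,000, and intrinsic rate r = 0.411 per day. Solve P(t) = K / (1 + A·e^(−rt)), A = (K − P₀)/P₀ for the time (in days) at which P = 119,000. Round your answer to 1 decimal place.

A = (141000 − 4660)/4660 = 29.25751
119000 = 141000/(1 + 29.25751·e^(−0.411t)) → 1 + 29.25751·e^(−0.411t) = 1.18487
e^(−0.411t) = 0.006319 → t = ln(158.25654)/0.411 = 5.06422/0.411

t ≈ 12.3 days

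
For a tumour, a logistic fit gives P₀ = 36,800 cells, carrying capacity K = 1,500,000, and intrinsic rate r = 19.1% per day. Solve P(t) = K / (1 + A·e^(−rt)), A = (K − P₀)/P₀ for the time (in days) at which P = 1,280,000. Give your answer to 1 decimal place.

t ≈ 28.5 days

A = (1500000 − 36800)/36800 = 39.76087
1280000 = 1500000/(1 + 39.76087·e^(−0.191t)) → 1 + 39.76087·e^(−0.191t) = 1.17188
e^(−0.191t) = 0.004323 → t = ln(231.33597)/0.191 = 5.44387/0.191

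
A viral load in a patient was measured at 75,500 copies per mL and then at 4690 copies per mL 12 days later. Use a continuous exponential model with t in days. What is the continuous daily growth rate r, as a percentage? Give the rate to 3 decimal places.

4690 = 75500 · e^(r·12)
e^(12r) = 4690/75500 = 0.06212
r = ln(0.06212) / 12 = -2.7787 / 12

r ≈ -23.156% per day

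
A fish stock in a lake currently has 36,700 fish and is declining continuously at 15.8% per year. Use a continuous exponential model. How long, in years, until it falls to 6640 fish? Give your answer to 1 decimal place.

6640 = 36700 · e^(-0.158·t)
t = ln(6640/36700) / -0.158 = ln(0.18093) / -0.158 = -1.70966 / -0.158

t ≈ 10.8 years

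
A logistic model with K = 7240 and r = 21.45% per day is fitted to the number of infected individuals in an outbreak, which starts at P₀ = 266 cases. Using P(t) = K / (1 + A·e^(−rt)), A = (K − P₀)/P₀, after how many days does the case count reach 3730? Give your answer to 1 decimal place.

t ≈ 15.5 days

A = (7240 − 266)/266 = 26.21805
3730 = 7240/(1 + 26.21805·e^(−0.2145t)) → 1 + 26.21805·e^(−0.2145t) = 1.94102
e^(−0.2145t) = 0.035892 → t = ln(27.86134)/0.2145 = 3.32724/0.2145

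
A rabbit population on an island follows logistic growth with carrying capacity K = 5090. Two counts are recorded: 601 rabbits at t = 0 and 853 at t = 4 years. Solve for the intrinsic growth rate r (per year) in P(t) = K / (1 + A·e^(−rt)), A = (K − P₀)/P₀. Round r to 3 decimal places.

A = (5090 − 601)/601 = 7.46922
853 = 5090/(1 + 7.46922·e^(−r·4)) → e^(−4r) = (5.96717 − 1)/7.46922 = 0.665019
r = −ln(0.665019)/4 = 0.40794/4

r ≈ 0.102 per year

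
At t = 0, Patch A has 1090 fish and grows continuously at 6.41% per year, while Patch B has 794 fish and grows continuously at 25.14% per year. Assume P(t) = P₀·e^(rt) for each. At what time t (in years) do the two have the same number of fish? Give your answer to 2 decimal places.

1090·e^(0.0641t) = 794·e^(0.2514t)
1090/794 = e^((0.2514 − 0.0641)t) → ln(1.3728) = 0.1873·t
t = 0.31685 / 0.1873

t ≈ 1.69 years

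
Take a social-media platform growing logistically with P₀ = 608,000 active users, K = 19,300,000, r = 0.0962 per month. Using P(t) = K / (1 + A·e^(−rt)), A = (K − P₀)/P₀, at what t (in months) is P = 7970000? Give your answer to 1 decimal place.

t ≈ 32.0 months

A = (19300000 − 608000)/608000 = 30.74342
7970000 = 19300000/(1 + 30.74342·e^(−0.0962t)) → 1 + 30.74342·e^(−0.0962t) = 2.42158
e^(−0.0962t) = 0.04624 → t = ln(21.62622)/0.0962 = 3.07391/0.0962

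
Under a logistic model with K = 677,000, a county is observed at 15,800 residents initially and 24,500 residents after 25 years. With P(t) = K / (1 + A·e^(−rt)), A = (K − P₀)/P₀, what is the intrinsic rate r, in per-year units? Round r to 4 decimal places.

r ≈ 0.0181 per year

A = (677000 − 15800)/15800 = 41.8481
24500 = 677000/(1 + 41.8481·e^(−r·25)) → e^(−25r) = (27.63265 − 1)/41.8481 = 0.636412
r = −ln(0.636412)/25 = 0.45191/25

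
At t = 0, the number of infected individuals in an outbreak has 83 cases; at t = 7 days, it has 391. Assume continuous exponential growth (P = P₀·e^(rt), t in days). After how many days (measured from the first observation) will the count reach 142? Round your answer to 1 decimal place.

t ≈ 2.4 days

r = ln(391/83) / 7 ≈ 0.22141 per day
t = ln(142/83) / r = 0.53699 / 0.22141 ≈ 2.425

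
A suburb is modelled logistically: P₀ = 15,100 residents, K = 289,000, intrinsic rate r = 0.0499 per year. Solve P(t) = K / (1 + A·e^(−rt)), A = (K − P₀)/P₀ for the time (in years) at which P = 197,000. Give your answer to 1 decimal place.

A = (289000 − 15100)/15100 = 18.13907
197000 = 289000/(1 + 18.13907·e^(−0.0499t)) → 1 + 18.13907·e^(−0.0499t) = 1.46701
e^(−0.0499t) = 0.025746 → t = ln(38.84128)/0.0499 = 3.65948/0.0499

t ≈ 73.3 years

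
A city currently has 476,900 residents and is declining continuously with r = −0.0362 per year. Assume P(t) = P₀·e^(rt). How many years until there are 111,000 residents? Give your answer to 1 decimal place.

111000 = 476900 · e^(-0.0362·t)
t = ln(111000/476900) / -0.0362 = ln(0.23275) / -0.0362 = -1.45778 / -0.0362

t ≈ 40.3 years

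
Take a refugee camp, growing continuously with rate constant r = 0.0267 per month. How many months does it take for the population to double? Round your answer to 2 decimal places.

doubling time ≈ 25.96 months

doubling time = ln(2) / |r| = 0.69315 / 0.0267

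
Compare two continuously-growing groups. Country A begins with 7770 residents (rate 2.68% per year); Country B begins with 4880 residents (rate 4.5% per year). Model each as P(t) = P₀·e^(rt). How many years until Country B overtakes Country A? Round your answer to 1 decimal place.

7770·e^(0.0268t) = 4880·e^(0.045t)
7770/4880 = e^((0.045 − 0.0268)t) → ln(1.59221) = 0.0182·t
t = 0.46512 / 0.0182

t ≈ 25.6 years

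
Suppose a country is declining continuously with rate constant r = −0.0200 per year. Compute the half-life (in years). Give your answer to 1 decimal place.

half-life = ln(2) / |r| = 0.69315 / 0.02

half-life ≈ 34.7 years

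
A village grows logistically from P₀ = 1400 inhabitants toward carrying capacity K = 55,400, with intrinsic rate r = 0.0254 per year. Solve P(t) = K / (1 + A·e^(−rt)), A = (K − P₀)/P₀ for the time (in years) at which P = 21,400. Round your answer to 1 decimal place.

t ≈ 125.6 years

A = (55400 − 1400)/1400 = 38.57143
21400 = 55400/(1 + 38.57143·e^(−0.0254t)) → 1 + 38.57143·e^(−0.0254t) = 2.58879
e^(−0.0254t) = 0.041191 → t = ln(24.27731)/0.0254 = 3.18954/0.0254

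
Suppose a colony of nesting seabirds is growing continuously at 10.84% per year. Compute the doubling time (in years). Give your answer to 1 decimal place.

doubling time ≈ 6.4 years

doubling time = ln(2) / |r| = 0.69315 / 0.1084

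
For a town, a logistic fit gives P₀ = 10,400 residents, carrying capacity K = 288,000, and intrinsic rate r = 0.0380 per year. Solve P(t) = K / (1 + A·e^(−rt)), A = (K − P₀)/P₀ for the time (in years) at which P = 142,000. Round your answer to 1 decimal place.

t ≈ 85.7 years

A = (288000 − 10400)/10400 = 26.69231
142000 = 288000/(1 + 26.69231·e^(−0.038t)) → 1 + 26.69231·e^(−0.038t) = 2.02817
e^(−0.038t) = 0.038519 → t = ln(25.96101)/0.038 = 3.2566/0.038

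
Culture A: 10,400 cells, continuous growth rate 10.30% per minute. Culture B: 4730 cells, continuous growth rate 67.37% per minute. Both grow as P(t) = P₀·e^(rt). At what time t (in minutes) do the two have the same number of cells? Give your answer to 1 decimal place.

t ≈ 1.4 minutes

10400·e^(0.103t) = 4730·e^(0.6737t)
10400/4730 = e^((0.6737 − 0.103)t) → ln(2.19873) = 0.5707·t
t = 0.78788 / 0.5707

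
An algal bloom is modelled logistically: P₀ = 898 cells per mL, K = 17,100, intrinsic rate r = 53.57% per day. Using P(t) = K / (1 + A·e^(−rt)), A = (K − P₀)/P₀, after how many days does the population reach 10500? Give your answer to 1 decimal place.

A = (17100 − 898)/898 = 18.04232
10500 = 17100/(1 + 18.04232·e^(−0.5357t)) → 1 + 18.04232·e^(−0.5357t) = 1.62857
e^(−0.5357t) = 0.034839 → t = ln(28.70368)/0.5357 = 3.35703/0.5357

t ≈ 6.3 days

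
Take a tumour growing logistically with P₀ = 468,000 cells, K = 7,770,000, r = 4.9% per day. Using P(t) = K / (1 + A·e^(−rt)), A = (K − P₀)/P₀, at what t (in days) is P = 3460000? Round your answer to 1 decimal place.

t ≈ 51.6 days

A = (7770000 − 468000)/468000 = 15.60256
3460000 = 7770000/(1 + 15.60256·e^(−0.049t)) → 1 + 15.60256·e^(−0.049t) = 2.24566
e^(−0.049t) = 0.079837 → t = ln(12.52549)/0.049 = 2.52777/0.049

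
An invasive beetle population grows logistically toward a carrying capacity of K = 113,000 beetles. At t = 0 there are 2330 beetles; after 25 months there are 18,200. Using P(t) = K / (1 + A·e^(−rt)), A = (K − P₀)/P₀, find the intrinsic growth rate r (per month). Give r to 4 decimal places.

A = (113000 − 2330)/2330 = 47.49785
18200 = 113000/(1 + 47.49785·e^(−r·25)) → e^(−25r) = (6.20879 − 1)/47.49785 = 0.109664
r = −ln(0.109664)/25 = 2.21034/25

r ≈ 0.0884 per month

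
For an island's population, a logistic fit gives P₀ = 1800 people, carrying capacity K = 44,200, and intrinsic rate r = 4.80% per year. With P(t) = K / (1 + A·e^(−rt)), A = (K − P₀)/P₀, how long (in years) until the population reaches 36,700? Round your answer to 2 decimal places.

A = (44200 − 1800)/1800 = 23.55556
36700 = 44200/(1 + 23.55556·e^(−0.048t)) → 1 + 23.55556·e^(−0.048t) = 1.20436
e^(−0.048t) = 0.008676 → t = ln(115.26519)/0.048 = 4.74724/0.048

t ≈ 98.90 years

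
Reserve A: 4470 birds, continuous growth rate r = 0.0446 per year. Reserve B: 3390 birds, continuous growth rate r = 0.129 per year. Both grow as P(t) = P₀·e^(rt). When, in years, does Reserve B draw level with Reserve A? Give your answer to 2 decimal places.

4470·e^(0.0446t) = 3390·e^(0.129t)
4470/3390 = e^((0.129 − 0.0446)t) → ln(1.31858) = 0.0844·t
t = 0.27656 / 0.0844

t ≈ 3.28 years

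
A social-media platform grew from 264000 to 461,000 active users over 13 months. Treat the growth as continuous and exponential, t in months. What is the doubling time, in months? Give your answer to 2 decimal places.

r = ln(461000/264000) / 13 = ln(1.74621) / 13 ≈ 0.042881 per month
doubling time = ln 2 / |r| = 0.69315 / 0.042881

doubling time ≈ 16.16 months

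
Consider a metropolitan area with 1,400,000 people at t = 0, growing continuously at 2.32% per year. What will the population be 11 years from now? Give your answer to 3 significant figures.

≈ 1,810,000 people

P(11) = 1400000 · e^(0.0232·11) = 1400000 · e^(0.2552)
= 1400000 · 1.29072 ≈ 1807007.63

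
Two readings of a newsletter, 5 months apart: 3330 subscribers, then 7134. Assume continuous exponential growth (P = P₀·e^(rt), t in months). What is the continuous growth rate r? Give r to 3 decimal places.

7134 = 3330 · e^(r·5)
e^(5r) = 7134/3330 = 2.14234
r = ln(2.14234) / 5 = 0.7619 / 5

r ≈ 0.152 per month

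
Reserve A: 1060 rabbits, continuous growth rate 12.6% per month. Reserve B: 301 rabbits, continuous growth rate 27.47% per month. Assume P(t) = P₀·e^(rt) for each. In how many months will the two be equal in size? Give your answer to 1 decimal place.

t ≈ 8.5 months

1060·e^(0.126t) = 301·e^(0.2747t)
1060/301 = e^((0.2747 − 0.126)t) → ln(3.52159) = 0.1487·t
t = 1.25891 / 0.1487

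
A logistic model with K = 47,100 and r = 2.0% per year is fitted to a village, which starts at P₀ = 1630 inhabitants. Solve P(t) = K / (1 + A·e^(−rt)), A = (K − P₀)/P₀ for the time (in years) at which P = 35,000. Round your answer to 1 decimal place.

A = (47100 − 1630)/1630 = 27.89571
35000 = 47100/(1 + 27.89571·e^(−0.02t)) → 1 + 27.89571·e^(−0.02t) = 1.34571
e^(−0.02t) = 0.012393 → t = ln(80.69006)/0.02 = 4.39062/0.02

t ≈ 219.5 years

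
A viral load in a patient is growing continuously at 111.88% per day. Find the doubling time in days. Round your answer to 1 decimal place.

doubling time = ln(2) / |r| = 0.69315 / 1.1188

doubling time ≈ 0.6 days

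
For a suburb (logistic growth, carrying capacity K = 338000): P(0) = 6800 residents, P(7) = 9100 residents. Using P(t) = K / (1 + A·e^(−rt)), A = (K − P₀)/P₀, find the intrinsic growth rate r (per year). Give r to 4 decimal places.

r ≈ 0.0426 per year

A = (338000 − 6800)/6800 = 48.70588
9100 = 338000/(1 + 48.70588·e^(−r·7)) → e^(−7r) = (37.14286 − 1)/48.70588 = 0.742063
r = −ln(0.742063)/7 = 0.29832/7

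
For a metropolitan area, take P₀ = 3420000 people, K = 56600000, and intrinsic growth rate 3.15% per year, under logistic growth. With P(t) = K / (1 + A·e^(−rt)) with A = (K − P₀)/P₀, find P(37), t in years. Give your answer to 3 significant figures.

A = (56600000 − 3420000)/3420000 = 15.54971
P(37) = 56600000 / (1 + 15.54971·e^(−0.0315·37)) = 56600000 / (1 + 15.54971·0.311767)
= 56600000 / 5.84788 ≈ 9678718.46

≈ 9,680,000 people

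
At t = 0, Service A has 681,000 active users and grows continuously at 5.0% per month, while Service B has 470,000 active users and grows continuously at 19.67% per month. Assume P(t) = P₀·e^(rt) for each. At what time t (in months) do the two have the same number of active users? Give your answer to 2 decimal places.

681000·e^(0.05t) = 470000·e^(0.1967t)
681000/470000 = e^((0.1967 − 0.05)t) → ln(1.44894) = 0.1467·t
t = 0.37083 / 0.1467

t ≈ 2.53 months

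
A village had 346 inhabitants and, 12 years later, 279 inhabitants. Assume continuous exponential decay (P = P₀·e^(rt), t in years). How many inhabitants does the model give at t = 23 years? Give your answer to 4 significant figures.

r = ln(279/346) / 12 ≈ -0.017936 per year
P(23) = 346 · e^(-0.017936·23) = 346 · 0.66198 ≈ 229.05

≈ 229.0 inhabitants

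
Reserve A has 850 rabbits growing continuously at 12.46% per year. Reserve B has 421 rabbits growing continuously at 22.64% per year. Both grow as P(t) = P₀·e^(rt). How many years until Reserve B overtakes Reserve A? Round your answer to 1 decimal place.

t ≈ 6.9 years

850·e^(0.1246t) = 421·e^(0.2264t)
850/421 = e^((0.2264 − 0.1246)t) → ln(2.019) = 0.1018·t
t = 0.7026 / 0.1018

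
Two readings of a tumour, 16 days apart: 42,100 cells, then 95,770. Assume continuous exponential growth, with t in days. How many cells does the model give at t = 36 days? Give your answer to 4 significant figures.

r = ln(95770/42100) / 16 ≈ 0.051369 per day
P(36) = 42100 · e^(0.051369·36) = 42100 · 6.35524 ≈ 267555.4

≈ 267,600 cells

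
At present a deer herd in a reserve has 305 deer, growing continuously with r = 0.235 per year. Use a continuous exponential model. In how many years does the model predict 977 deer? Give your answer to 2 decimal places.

977 = 305 · e^(0.235·t)
t = ln(977/305) / 0.235 = ln(3.20328) / 0.235 = 1.16417 / 0.235

t ≈ 4.95 years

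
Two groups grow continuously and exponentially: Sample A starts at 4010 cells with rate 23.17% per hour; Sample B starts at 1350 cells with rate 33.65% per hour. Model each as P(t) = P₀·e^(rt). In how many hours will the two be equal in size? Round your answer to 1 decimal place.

t ≈ 10.4 hours

4010·e^(0.2317t) = 1350·e^(0.3365t)
4010/1350 = e^((0.3365 − 0.2317)t) → ln(2.97037) = 0.1048·t
t = 1.08869 / 0.1048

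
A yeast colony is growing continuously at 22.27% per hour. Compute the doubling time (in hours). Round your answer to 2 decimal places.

doubling time = ln(2) / |r| = 0.69315 / 0.2227

doubling time ≈ 3.11 hours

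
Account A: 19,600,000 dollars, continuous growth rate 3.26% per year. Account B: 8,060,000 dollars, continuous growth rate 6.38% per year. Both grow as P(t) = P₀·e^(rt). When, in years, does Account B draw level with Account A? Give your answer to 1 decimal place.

19600000·e^(0.0326t) = 8060000·e^(0.0638t)
19600000/8060000 = e^((0.0638 − 0.0326)t) → ln(2.43176) = 0.0312·t
t = 0.88862 / 0.0312

t ≈ 28.5 years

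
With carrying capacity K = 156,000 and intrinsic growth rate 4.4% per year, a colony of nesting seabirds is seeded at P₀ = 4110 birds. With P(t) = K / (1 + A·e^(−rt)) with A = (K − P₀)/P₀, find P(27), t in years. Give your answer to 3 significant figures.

≈ 12,700 birds

A = (156000 − 4110)/4110 = 36.9562
P(27) = 156000 / (1 + 36.9562·e^(−0.044·27)) = 156000 / (1 + 36.9562·0.30483)
= 156000 / 12.26537 ≈ 12718.73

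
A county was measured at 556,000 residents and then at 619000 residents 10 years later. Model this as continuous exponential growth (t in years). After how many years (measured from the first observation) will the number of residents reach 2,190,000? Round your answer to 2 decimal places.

r = ln(619000/556000) / 10 ≈ 0.010734 per year
t = ln(2190000/556000) / r = 1.37089 / 0.010734 ≈ 127.718

t ≈ 127.72 years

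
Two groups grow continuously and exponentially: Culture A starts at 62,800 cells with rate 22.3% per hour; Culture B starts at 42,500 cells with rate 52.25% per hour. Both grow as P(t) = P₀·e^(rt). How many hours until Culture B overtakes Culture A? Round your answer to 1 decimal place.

62800·e^(0.223t) = 42500·e^(0.5225t)
62800/42500 = e^((0.5225 − 0.223)t) → ln(1.47765) = 0.2995·t
t = 0.39045 / 0.2995

t ≈ 1.3 hours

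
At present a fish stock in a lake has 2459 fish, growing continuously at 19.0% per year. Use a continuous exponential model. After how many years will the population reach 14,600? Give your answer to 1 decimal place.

14600 = 2459 · e^(0.19·t)
t = ln(14600/2459) / 0.19 = ln(5.93737) / 0.19 = 1.78127 / 0.19

t ≈ 9.4 years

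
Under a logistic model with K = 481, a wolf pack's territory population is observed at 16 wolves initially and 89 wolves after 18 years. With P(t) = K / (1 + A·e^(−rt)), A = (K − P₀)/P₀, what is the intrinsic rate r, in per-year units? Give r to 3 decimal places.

r ≈ 0.105 per year

A = (481 − 16)/16 = 29.0625
89 = 481/(1 + 29.0625·e^(−r·18)) → e^(−18r) = (5.40449 − 1)/29.0625 = 0.151552
r = −ln(0.151552)/18 = 1.88682/18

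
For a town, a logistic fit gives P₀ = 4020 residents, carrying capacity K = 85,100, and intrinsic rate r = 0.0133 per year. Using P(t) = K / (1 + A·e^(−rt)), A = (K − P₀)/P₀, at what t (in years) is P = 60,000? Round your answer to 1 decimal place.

A = (85100 − 4020)/4020 = 20.16915
60000 = 85100/(1 + 20.16915·e^(−0.0133t)) → 1 + 20.16915·e^(−0.0133t) = 1.41833
e^(−0.0133t) = 0.020741 → t = ln(48.21312)/0.0133 = 3.87563/0.0133

t ≈ 291.4 years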